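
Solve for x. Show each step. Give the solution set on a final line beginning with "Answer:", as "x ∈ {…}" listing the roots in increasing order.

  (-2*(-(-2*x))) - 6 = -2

Step 1. [(-2*(-(-2*x))) - 6 = -2] -6 is outermost — add 6 both sides ⇒ sub: -2*(-(-2*x)) = 4.
Step 2. [-2*(-(-2*x)) = 4] -2·(inner) — divide through by -2. So div: -(-2*x) = -2.
Step 3. [-(-2*x) = -2] leading − — multiply by −1, so neg: -2*x = 2.
Step 4. [-2*x = 2] -2·(inner) — divide through by -2, so div: x = -1.

Answer: x ∈ {-1}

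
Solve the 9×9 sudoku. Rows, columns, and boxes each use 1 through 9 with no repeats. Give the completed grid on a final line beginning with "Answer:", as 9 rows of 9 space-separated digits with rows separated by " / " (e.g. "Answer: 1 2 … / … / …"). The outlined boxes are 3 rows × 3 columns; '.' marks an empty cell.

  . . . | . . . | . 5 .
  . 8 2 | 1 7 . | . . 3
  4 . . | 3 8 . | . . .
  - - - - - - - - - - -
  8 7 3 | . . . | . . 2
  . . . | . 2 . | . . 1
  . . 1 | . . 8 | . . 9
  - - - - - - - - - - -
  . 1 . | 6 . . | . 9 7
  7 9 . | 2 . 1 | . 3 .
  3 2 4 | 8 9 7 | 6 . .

Step 1. [r7c1∈{5}] nothing but 5 survives at r7c1 ⇒ r7c1=5.
Step 2. [r3c8∈{1,2,6,7}] r3c8 is the only open cell in col 8 admitting 2 ⇒ r3c8=2.
Step 3. [r2c6∈{4,5,6,9}] 5 has one home in row 2: r2c6 ⇒ r2c6=5.
Step 4. [r8c5∈{4,5}] in box 8, 5 fits only at r8c5, so r8c5=5.
Step 5. [r3c9∈{6}] r3c9 is down to just 6 ⇒ r3c9=6.
Step 6. [r2c8∈{4}] only 4 remains possible at r2c8. So r2c8=4.
Step 7. [r3c6∈{9}] r3c6 is down to just 9. So r3c6=9.
Step 8. [r2c1∈{6,9}] row 2 places 6 nowhere but r2c1, so r2c1=6.
Step 9. [r1c4∈{4}] nothing but 4 survives at r1c4, so r1c4=4.
Step 10. [r4c8∈{6}] only 6 remains possible at r4c8 ⇒ r4c8=6.
Step 11. [r4c6∈{4}] r4c6's peers cover all but 4 ⇒ r4c6=4.
Step 12. [r6c8∈{7}] r6c8 has the single candidate 7. So r6c8=7.
Step 13. [r6c4∈{5}] r6c4 has the single candidate 5. So r6c4=5.
Step 14. [r8c9∈{4,8}] r8c9 is the only open cell in col 9 admitting 4. So r8c9=4.
Step 15. [r8c7∈{8}] r8c7 has the single candidate 8, so r8c7=8.
Step 16. [r5c1∈{9}] r5c1 has the single candidate 9, so r5c1=9.
Step 17. [r3c2∈{5}] only 5 remains possible at r3c2 ⇒ r3c2=5.
Step 18. [r3c3∈{7}] r3c3's peers cover all but 7, so r3c3=7.
Step 19. [r1c7∈{1,7,9}] across row 1, 7 lands solely at r1c7. So r1c7=7.
Step 20. [r7c6∈{3}] r7c6 is down to just 3 ⇒ r7c6=3.
Step 21. [r5c6∈{6}] nothing but 6 survives at r5c6 ⇒ r5c6=6.
Step 22. [r5c7∈{3,4,5}] row 5 places 3 nowhere but r5c7, so r5c7=3.
Step 23. [r5c2∈{4}] nothing but 4 survives at r5c2, so r5c2=4.
Step 24. [r4c7∈{5}] nothing but 5 survives at r4c7. So r4c7=5.
Step 25. [r1c5∈{6}] only 6 remains possible at r1c5 ⇒ r1c5=6.
Step 26. [r5c4∈{7}] r5c4's peers cover all but 7. So r5c4=7.
Step 27. [r7c3∈{8}] r7c3 has the single candidate 8, so r7c3=8.
Step 28. [r1c9∈{8}] r1c9 is down to just 8 ⇒ r1c9=8.
Step 29. [r6c5∈{3}] r6c5's peers cover all but 3. So r6c5=3.
Step 30. [r5c8∈{8}] r5c8 is down to just 8. So r5c8=8.
Step 31. [r5c3∈{5}] r5c3 has the single candidate 5, so r5c3=5.
Step 32. [r3c7∈{1}] only 1 remains possible at r3c7. So r3c7=1.
Step 33. [r2c7∈{9}] r2c7's peers cover all but 9, so r2c7=9.
Step 34. [r7c7∈{2}] only 2 remains possible at r7c7 ⇒ r7c7=2.
Step 35. [r4c5∈{1}] r4c5's peers cover all but 1 ⇒ r4c5=1.
Step 36. [r6c1∈{2}] r6c1 has the single candidate 2, so r6c1=2.
Step 37. [r9c8∈{1}] r9c8 is down to just 1 ⇒ r9c8=1.
Step 38. [r6c7∈{4}] r6c7's peers cover all but 4. So r6c7=4.
Step 39. [r1c2∈{3}] nothing but 3 survives at r1c2. So r1c2=3.
Step 40. [r1c6∈{2}] r1c6 is down to just 2, so r1c6=2.
Step 41. [r1c3∈{9}] r1c3 has the single candidate 9 ⇒ r1c3=9.
Step 42. [r8c3∈{6}] only 6 remains possible at r8c3, so r8c3=6.
Step 43. [r1c1∈{1}] r1c1 has the single candidate 1, so r1c1=1.
Step 44. [r9c9∈{5}] only 5 remains possible at r9c9. So r9c9=5.
Step 45. [r6c2∈{6}] nothing but 6 survives at r6c2. So r6c2=6.
Step 46. [r7c5∈{4}] only 4 remains possible at r7c5, so r7c5=4.
Step 47. [r4c4∈{9}] r4c4 is down to just 9, so r4c4=9.

Answer: 1 3 9 4 6 2 7 5 8 / 6 8 2 1 7 5 9 4 3 / 4 5 7 3 8 9 1 2 6 / 8 7 3 9 1 4 5 6 2 / 9 4 5 7 2 6 3 8 1 / 2 6 1 5 3 8 4 7 9 / 5 1 8 6 4 3 2 9 7 / 7 9 6 2 5 1 8 3 4 / 3 2 4 8 9 7 6 1 5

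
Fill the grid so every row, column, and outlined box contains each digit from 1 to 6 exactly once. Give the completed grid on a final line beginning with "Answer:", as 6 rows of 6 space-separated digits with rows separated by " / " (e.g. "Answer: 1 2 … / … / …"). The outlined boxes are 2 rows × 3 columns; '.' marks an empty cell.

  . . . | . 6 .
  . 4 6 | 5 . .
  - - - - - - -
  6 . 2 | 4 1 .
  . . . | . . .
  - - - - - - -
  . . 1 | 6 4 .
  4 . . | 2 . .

Step 1. [r4c4∈{3}] r4c4 has the single candidate 3, so r4c4=3.
Step 2. [r3c6∈{5}] r3c6 has the single candidate 5, so r3c6=5.
Step 3. [r5c6∈{3}] r5c6 has the single candidate 3. So r5c6=3.
Step 4. [r1c4∈{1}] r1c4's peers cover all but 1, so r1c4=1.
Step 5. [r2c6∈{2}] r2c6's peers cover all but 2. So r2c6=2.
Step 6. [r6c2∈{3,5,6}] 6 has one home in row 6: r6c2 ⇒ r6c2=6.
Step 7. [r2c1∈{1,3}] in row 2, 1 fits only at r2c1 ⇒ r2c1=1.
Step 8. [r4c1∈{5}] r4c1 has the single candidate 5 ⇒ r4c1=5.
Step 9. [r1c1∈{2,3}] in col 1, 3 fits only at r1c1, so r1c1=3.
Step 10. [r5c2∈{2,5}] row 5 places 5 nowhere but r5c2 ⇒ r5c2=5.
Step 11. [r6c5∈{5}] only 5 remains possible at r6c5, so r6c5=5.
Step 12. [r4c2∈{1}] nothing but 1 survives at r4c2, so r4c2=1.
Step 13. [r1c2∈{2}] only 2 remains possible at r1c2. So r1c2=2.
Step 14. [r3c2∈{3}] only 3 remains possible at r3c2. So r3c2=3.
Step 15. [r6c3∈{3}] r6c3's peers cover all but 3. So r6c3=3.
Step 16. [r6c6∈{1}] r6c6's peers cover all but 1, so r6c6=1.
Step 17. [r4c5∈{2}] r4c5's peers cover all but 2. So r4c5=2.
Step 18. [r2c5∈{3}] only 3 remains possible at r2c5 ⇒ r2c5=3.
Step 19. [r1c6∈{4}] r1c6 has the single candidate 4 ⇒ r1c6=4.
Step 20. [r4c3∈{4}] r4c3 has the single candidate 4, so r4c3=4.
Step 21. [r1c3∈{5}] nothing but 5 survives at r1c3, so r1c3=5.
Step 22. [r4c6∈{6}] r4c6's peers cover all but 6, so r4c6=6.
Step 23. [r5c1∈{2}] nothing but 2 survives at r5c1 ⇒ r5c1=2.

Answer: 3 2 5 1 6 4 / 1 4 6 5 3 2 / 6 3 2 4 1 5 / 5 1 4 3 2 6 / 2 5 1 6 4 3 / 4 6 3 2 5 1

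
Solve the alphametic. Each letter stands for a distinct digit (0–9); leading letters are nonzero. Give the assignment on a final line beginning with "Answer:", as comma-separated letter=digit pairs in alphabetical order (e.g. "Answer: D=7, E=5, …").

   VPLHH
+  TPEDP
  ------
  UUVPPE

Step 1. [col 1: H + P ≡ E (mod 10)] no forcing yet in column 1 (carry-in 0); E=5 is free and consistent — try it, so E=5.
Step 2. [col 1: H + P ≡ E (mod 10)] no forcing yet in column 1 (carry-in 0); H=7 is free and consistent — try it, so H=7.
Step 3. [U] U is the leading digit of a 6-digit sum of two 5-digit numbers; the final carry is exactly 1 ⇒ U=1.
Step 4. [col 1: H + P ≡ E (mod 10)] in column 1 we have H+P≡E with carry-in 0; given H=7, E=5 and digits 1,5,7 already taken and all letters distinct, that pins P to 8, so P=8.
Step 5. [col 2: H + D ≡ P (mod 10)] in column 2 we have H+D≡P with carry-in 1; given H=7, P=8 and digits 1,5,7,8 already taken and all letters distinct, that pins D to 0 ⇒ D=0.
Step 6. [col 3: L + E ≡ P (mod 10)] column 3: given E=5, P=8, carry-in 0, and digits 0,1,5,7,8 already taken and all letters distinct, L+E≡P (mod 10) forces L=3, so L=3.
Step 7. [col 4: P + P ≡ V (mod 10)] column 4 reads P+P+carry(0)=V with P=8; with digits 0,1,3,5,7,8 already taken and all letters distinct, the only value for V is 6, so V=6.
Step 8. [col 5: V + T ≡ U (mod 10)] column 5: given V=6, U=1, carry-in 1, and digits 0,1,3,5,6,7,8 already taken and all letters distinct, V+T≡U (mod 10) forces T=4, so T=4.

Answer: D=0, E=5, H=7, L=3, P=8, T=4, U=1, V=6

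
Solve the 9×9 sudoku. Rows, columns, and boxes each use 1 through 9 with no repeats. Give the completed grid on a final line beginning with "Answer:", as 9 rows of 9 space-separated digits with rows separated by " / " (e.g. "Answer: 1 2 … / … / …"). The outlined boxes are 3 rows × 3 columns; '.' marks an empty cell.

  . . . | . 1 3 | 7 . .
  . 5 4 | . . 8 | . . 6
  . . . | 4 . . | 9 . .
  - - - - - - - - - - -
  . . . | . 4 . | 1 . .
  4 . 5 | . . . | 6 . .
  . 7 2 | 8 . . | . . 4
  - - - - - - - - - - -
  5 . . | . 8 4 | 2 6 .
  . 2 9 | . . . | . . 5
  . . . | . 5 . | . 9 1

Step 1. [r2c7∈{3}] r2c7's peers cover all but 3 ⇒ r2c7=3.
Step 2. [r7c4∈{1,3,7,9}] 9 has one home in row 7: r7c4. So r7c4=9.
Step 3. [r2c5∈{2,7,9}] across box 2, 9 lands solely at r2c5 ⇒ r2c5=9.
Step 4. [r1c8∈{2,4,5,8}] r1c8 is the only open cell in row 1 admitting 4. So r1c8=4.
Step 5. [r3c8∈{1,2,5,8}] across box 3, 5 lands solely at r3c8. So r3c8=5.
Step 6. [r6c8∈{3}] nothing but 3 survives at r6c8 ⇒ r6c8=3.
Step 7. [r6c5∈{6}] r6c5 has the single candidate 6. So r6c5=6.
Step 8. [r9c2∈{3,4,6,8}] r9c2 is the only open cell in col 2 admitting 4 ⇒ r9c2=4.
Step 9. [r9c7∈{8}] r9c7 is down to just 8, so r9c7=8.
Step 10. [r8c8∈{7}] nothing but 7 survives at r8c8. So r8c8=7.
Step 11. [r8c1∈{1,3,6,8}] r8c1 is the only open cell in row 8 admitting 8, so r8c1=8.
Step 12. [r7c3∈{1,3,7}] 7 has one home in row 7: r7c3. So r7c3=7.
Step 13. [r3c3∈{1,3,6,8}] in col 3, 1 fits only at r3c3 ⇒ r3c3=1.
Step 14. [r8c5∈{3}] only 3 remains possible at r8c5, so r8c5=3.
Step 15. [r6c1∈{1,9}] 1 has one home in col 1: r6c1, so r6c1=1.
Step 16. [r1c4∈{2,5,6}] across row 1, 5 lands solely at r1c4. So r1c4=5.
Step 17. [r3c6∈{2,6,7}] r3c6 is the only open cell in box 2 admitting 6, so r3c6=6.
Step 18. [r4c6∈{2,5,7,9}] r4c6 is the only open cell in row 4 admitting 5. So r4c6=5.
Step 19. [r8c4∈{1,6}] row 8 places 6 nowhere but r8c4. So r8c4=6.
Step 20. [r5c4∈{1,2,3,7}] col 4 places 1 nowhere but r5c4 ⇒ r5c4=1.
Step 21. [r5c2∈{3,8,9}] row 5 places 3 nowhere but r5c2, so r5c2=3.
Step 22. [r3c2∈{8}] only 8 remains possible at r3c2. So r3c2=8.
Step 23. [r3c9∈{2}] r3c9 has the single candidate 2 ⇒ r3c9=2.
Step 24. [r5c5∈{2,7}] across col 5, 2 lands solely at r5c5. So r5c5=2.
Step 25. [r1c3∈{6}] r1c3 is down to just 6 ⇒ r1c3=6.
Step 26. [r5c8∈{8}] r5c8 is down to just 8 ⇒ r5c8=8.
Step 27. [r2c4∈{2,7}] 2 has one home in box 2: r2c4. So r2c4=2.
Step 28. [r3c1∈{3,7}] across row 3, 3 lands solely at r3c1. So r3c1=3.
Step 29. [r1c2∈{9}] r1c2 is down to just 9 ⇒ r1c2=9.
Step 30. [r4c1∈{6,9}] across col 1, 9 lands solely at r4c1. So r4c1=9.
Step 31. [r4c9∈{7}] only 7 remains possible at r4c9. So r4c9=7.
Step 32. [r5c6∈{7,9}] across row 5, 7 lands solely at r5c6, so r5c6=7.
Step 33. [r9c4∈{7}] only 7 remains possible at r9c4. So r9c4=7.
Step 34. [r4c2∈{6}] r4c2 has the single candidate 6 ⇒ r4c2=6.
Step 35. [r4c3∈{8}] r4c3 is down to just 8. So r4c3=8.
Step 36. [r3c5∈{7}] r3c5 is down to just 7 ⇒ r3c5=7.
Step 37. [r8c7∈{4}] nothing but 4 survives at r8c7, so r8c7=4.
Step 38. [r5c9∈{9}] r5c9 has the single candidate 9 ⇒ r5c9=9.
Step 39. [r8c6∈{1}] r8c6 has the single candidate 1. So r8c6=1.
Step 40. [r9c1∈{6}] only 6 remains possible at r9c1. So r9c1=6.
Step 41. [r2c1∈{7}] r2c1's peers cover all but 7, so r2c1=7.
Step 42. [r4c8∈{2}] nothing but 2 survives at r4c8, so r4c8=2.
Step 43. [r9c3∈{3}] r9c3 is down to just 3. So r9c3=3.
Step 44. [r9c6∈{2}] nothing but 2 survives at r9c6, so r9c6=2.
Step 45. [r7c9∈{3}] only 3 remains possible at r7c9. So r7c9=3.
Step 46. [r1c1∈{2}] r1c1's peers cover all but 2 ⇒ r1c1=2.
Step 47. [r2c8∈{1}] r2c8 is down to just 1 ⇒ r2c8=1.
Step 48. [r6c7∈{5}] r6c7 has the single candidate 5 ⇒ r6c7=5.
Step 49. [r7c2∈{1}] r7c2 is down to just 1. So r7c2=1.
Step 50. [r6c6∈{9}] r6c6's peers cover all but 9 ⇒ r6c6=9.
Step 51. [r4c4∈{3}] only 3 remains possible at r4c4. So r4c4=3.
Step 52. [r1c9∈{8}] nothing but 8 survives at r1c9 ⇒ r1c9=8.

Answer: 2 9 6 5 1 3 7 4 8 / 7 5 4 2 9 8 3 1 6 / 3 8 1 4 7 6 9 5 2 / 9 6 8 3 4 5 1 2 7 / 4 3 5 1 2 7 6 8 9 / 1 7 2 8 6 9 5 3 4 / 5 1 7 9 8 4 2 6 3 / 8 2 9 6 3 1 4 7 5 / 6 4 3 7 5 2 8 9 1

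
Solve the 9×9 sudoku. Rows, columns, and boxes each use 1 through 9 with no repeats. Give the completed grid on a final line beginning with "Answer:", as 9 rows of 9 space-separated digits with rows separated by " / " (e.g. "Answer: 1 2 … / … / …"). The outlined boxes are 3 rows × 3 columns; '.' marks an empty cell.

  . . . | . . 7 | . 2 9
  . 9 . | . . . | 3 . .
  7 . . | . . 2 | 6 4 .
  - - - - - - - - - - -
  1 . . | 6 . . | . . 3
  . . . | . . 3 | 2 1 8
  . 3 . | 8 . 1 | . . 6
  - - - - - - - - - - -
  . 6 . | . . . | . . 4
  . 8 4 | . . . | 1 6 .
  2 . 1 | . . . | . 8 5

Step 1. [r4c3∈{2,5,7,8,9}] row 4 places 8 nowhere but r4c3, so r4c3=8.
Step 2. [r3c5∈{1,3,5,8,9}] 8 has one home in row 3: r3c5, so r3c5=8.
Step 3. [r3c4∈{1,3,5,9}] r3c4 is the only open cell in row 3 admitting 9, so r3c4=9.
Step 4. [r7c8∈{3,7,9}] col 8 places 3 nowhere but r7c8. So r7c8=3.
Step 5. [r9c2∈{7}] r9c2's peers cover all but 7 ⇒ r9c2=7.
Step 6. [r9c7∈{9}] only 9 remains possible at r9c7. So r9c7=9.
Step 7. [r7c7∈{7}] r7c7 has the single candidate 7. So r7c7=7.
Step 8. [r8c1∈{3,5,9}] box 7 places 3 nowhere but r8c1, so r8c1=3.
Step 9. [r4c2∈{2,4,5}] in col 2, 2 fits only at r4c2. So r4c2=2.
Step 10. [r6c5∈{2,4,5,7,9}] r6c5 is the only open cell in row 6 admitting 2 ⇒ r6c5=2.
Step 11. [r2c1∈{4,5,6,8}] across row 2, 8 lands solely at r2c1, so r2c1=8.
Step 12. [r7c4∈{1,2,5}] r7c4 is the only open cell in row 7 admitting 2. So r7c4=2.
Step 13. [r7c5∈{1,5,9}] r7c5 is the only open cell in row 7 admitting 1. So r7c5=1.
Step 14. [r2c9∈{1,7}] r2c9 is the only open cell in col 9 admitting 7, so r2c9=7.
Step 15. [r2c8∈{5}] r2c8 is down to just 5, so r2c8=5.
Step 16. [r3c3∈{3,5}] r3c3 is the only open cell in row 3 admitting 3 ⇒ r3c3=3.
Step 17. [r3c2∈{1,5}] in row 3, 5 fits only at r3c2, so r3c2=5.
Step 18. [r5c2∈{4}] nothing but 4 survives at r5c2 ⇒ r5c2=4.
Step 19. [r1c3∈{6}] only 6 remains possible at r1c3. So r1c3=6.
Step 20. [r6c7∈{4,5}] 4 has one home in row 6: r6c7 ⇒ r6c7=4.
Step 21. [r7c6∈{5,8,9}] row 7 places 8 nowhere but r7c6. So r7c6=8.
Step 22. [r1c1∈{4}] only 4 remains possible at r1c1, so r1c1=4.
Step 23. [r5c1∈{5,6,9}] row 5 places 6 nowhere but r5c1, so r5c1=6.
Step 24. [r2c4∈{1,4}] across row 2, 1 lands solely at r2c4. So r2c4=1.
Step 25. [r9c4∈{3,4}] r9c4 is the only open cell in col 4 admitting 4. So r9c4=4.
Step 26. [r4c7∈{5}] r4c7 has the single candidate 5 ⇒ r4c7=5.
Step 27. [r8c6∈{5,9}] in col 6, 5 fits only at r8c6 ⇒ r8c6=5.
Step 28. [r4c6∈{4,9}] across col 6, 9 lands solely at r4c6, so r4c6=9.
Step 29. [r5c3∈{5,7,9}] across row 5, 9 lands solely at r5c3, so r5c3=9.
Step 30. [r8c4∈{7}] r8c4 is down to just 7 ⇒ r8c4=7.
Step 31. [r5c5∈{5,7}] 7 has one home in row 5: r5c5. So r5c5=7.
Step 32. [r7c3∈{5}] only 5 remains possible at r7c3, so r7c3=5.
Step 33. [r9c6∈{6}] r9c6's peers cover all but 6 ⇒ r9c6=6.
Step 34. [r1c5∈{3,5}] 5 has one home in col 5: r1c5, so r1c5=5.
Step 35. [r2c6∈{4}] r2c6 is down to just 4. So r2c6=4.
Step 36. [r4c8∈{7}] r4c8 has the single candidate 7. So r4c8=7.
Step 37. [r1c4∈{3}] nothing but 3 survives at r1c4 ⇒ r1c4=3.
Step 38. [r3c9∈{1}] r3c9 is down to just 1 ⇒ r3c9=1.
Step 39. [r2c5∈{6}] r2c5 is down to just 6 ⇒ r2c5=6.
Step 40. [r2c3∈{2}] r2c3 has the single candidate 2 ⇒ r2c3=2.
Step 41. [r6c1∈{5}] r6c1's peers cover all but 5. So r6c1=5.
Step 42. [r7c1∈{9}] nothing but 9 survives at r7c1, so r7c1=9.
Step 43. [r5c4∈{5}] r5c4 is down to just 5, so r5c4=5.
Step 44. [r9c5∈{3}] r9c5's peers cover all but 3 ⇒ r9c5=3.
Step 45. [r4c5∈{4}] only 4 remains possible at r4c5 ⇒ r4c5=4.
Step 46. [r8c9∈{2}] r8c9 is down to just 2 ⇒ r8c9=2.
Step 47. [r6c8∈{9}] r6c8 has the single candidate 9. So r6c8=9.
Step 48. [r1c2∈{1}] r1c2 has the single candidate 1 ⇒ r1c2=1.
Step 49. [r6c3∈{7}] nothing but 7 survives at r6c3 ⇒ r6c3=7.
Step 50. [r8c5∈{9}] r8c5 has the single candidate 9, so r8c5=9.
Step 51. [r1c7∈{8}] only 8 remains possible at r1c7, so r1c7=8.

Answer: 4 1 6 3 5 7 8 2 9 / 8 9 2 1 6 4 3 5 7 / 7 5 3 9 8 2 6 4 1 / 1 2 8 6 4 9 5 7 3 / 6 4 9 5 7 3 2 1 8 / 5 3 7 8 2 1 4 9 6 / 9 6 5 2 1 8 7 3 4 / 3 8 4 7 9 5 1 6 2 / 2 7 1 4 3 6 9 8 5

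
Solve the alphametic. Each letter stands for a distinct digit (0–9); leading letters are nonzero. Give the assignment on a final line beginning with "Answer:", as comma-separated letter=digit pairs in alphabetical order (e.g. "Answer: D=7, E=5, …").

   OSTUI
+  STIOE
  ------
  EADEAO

Step 1. [col 1: I + E ≡ O (mod 10)] no forcing yet in column 1 (carry-in 0); E=1 is free and consistent — try it. So E=1.
Step 2. [col 1: I + E ≡ O (mod 10)] no forcing yet in column 1 (carry-in 0); I=2 is free and consistent — try it, so I=2.
Step 3. [col 1: I + E ≡ O (mod 10)] in column 1 we have I+E≡O with carry-in 0; given I=2, E=1 and digits 1,2 already taken and all letters distinct, that pins O to 3, so O=3.
Step 4. [col 2: U + O ≡ A (mod 10)] several values work for U in column 2 (U + O ≡ A (mod 10), carry-in 0); try U=7, so U=7.
Step 5. [col 2: U + O ≡ A (mod 10)] in column 2 we have U+O≡A with carry-in 0; given U=7, O=3 and digits 1,2,3,7 already taken and all letters distinct, that pins A to 0 ⇒ A=0.
Step 6. [col 3: T + I ≡ E (mod 10)] from column 3 (I=2, E=1, carry-in 1, digits 0,1,2,3,7 already taken and all letters distinct): T must equal 8. So T=8.
Step 7. [col 4: S + T ≡ D (mod 10)] no forcing yet in column 4 (carry-in 1); S=6 is free and consistent — try it ⇒ S=6.
Step 8. [col 4: S + T ≡ D (mod 10)] column 4 reads S+T+carry(1)=D with S=6, T=8; with digits 0,1,2,3,6,7,8 already taken and all letters distinct, the only value for D is 5. So D=5.

Answer: A=0, D=5, E=1, I=2, O=3, S=6, T=8, U=7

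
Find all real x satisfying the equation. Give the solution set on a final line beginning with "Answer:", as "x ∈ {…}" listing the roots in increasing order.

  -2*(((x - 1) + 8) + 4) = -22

Step 1. [-2*(((x - 1) + 8) + 4) = -22] LHS = -2·(…); ÷-2 both sides ⇒ div: ((x - 1) + 8) + 4 = 11.
Step 2. [((x - 1) + 8) + 4 = 11] peel the +4: subtract 4 from each side. So sub: (x - 1) + 8 = 7.
Step 3. [(x - 1) + 8 = 7] +8 is outermost — subtract 8 both sides, so sub: x - 1 = -1.
Step 4. [x - 1 = -1] the outer -1 inverts by adding 1 ⇒ sub: x = 0.

Answer: x ∈ {0}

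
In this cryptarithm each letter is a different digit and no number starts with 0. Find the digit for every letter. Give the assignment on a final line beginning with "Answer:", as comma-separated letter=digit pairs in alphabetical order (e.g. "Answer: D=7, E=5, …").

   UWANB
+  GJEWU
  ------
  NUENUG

Step 1. [col 1: B + U ≡ G (mod 10)] no forcing yet in column 1 (carry-in 0); B=3 is free and consistent — try it. So B=3.
Step 2. [N] adding two 5-digit numbers gives at most 5+1 digits, and here it does — N is that final carry and must be 1. So N=1.
Step 3. [col 1: B + U ≡ G (mod 10)] U=6 is one option consistent with column 1 (B + U ≡ G (mod 10), carry-in 0) — take it ⇒ U=6.
Step 4. [col 1: B + U ≡ G (mod 10)] column 1 reads B+U+carry(0)=G with B=3, U=6; with digits 1,3,6 already taken and all letters distinct, the only value for G is 9. So G=9.
Step 5. [col 2: N + W ≡ U (mod 10)] in column 2 we have N+W≡U with carry-in 0; given N=1, U=6 and digits 1,3,6,9 already taken and all letters distinct, that pins W to 5, so W=5.
Step 6. [col 3: A + E ≡ N (mod 10)] no forcing yet in column 3 (carry-in 0); A=7 is free and consistent — try it ⇒ A=7.
Step 7. [col 3: A + E ≡ N (mod 10)] in column 3 we have A+E≡N with carry-in 0; given A=7, N=1 and digits 1,3,5,6,7,9 already taken and all letters distinct, that pins E to 4. So E=4.
Step 8. [col 4: W + J ≡ E (mod 10)] from column 4 (W=5, E=4, carry-in 1, digits 1,3,4,5,6,7,9 already taken and all letters distinct): J must equal 8. So J=8.

Answer: A=7, B=3, E=4, G=9, J=8, N=1, U=6, W=5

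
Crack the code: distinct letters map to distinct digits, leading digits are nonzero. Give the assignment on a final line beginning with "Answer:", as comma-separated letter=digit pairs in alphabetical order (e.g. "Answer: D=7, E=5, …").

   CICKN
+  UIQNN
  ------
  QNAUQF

Step 1. [col 1: N + N ≡ F (mod 10)] F=4 is one option consistent with column 1 (N + N ≡ F (mod 10), carry-in 0) — take it, so F=4.
Step 2. [Q] the sum has 6 digits but both addends have 5; that extra leading digit Q is the final carry, namely 1 ⇒ Q=1.
Step 3. [col 1: N + N ≡ F (mod 10)] column 1 (N + N ≡ F (mod 10), carry-in 0) doesn't pin N yet; pick N=2 and continue, so N=2.
Step 4. [col 2: K + N ≡ Q (mod 10)] from column 2 (N=2, Q=1, carry-in 0, digits 1,2,4 already taken and all letters distinct): K must equal 9. So K=9.
Step 5. [col 3: C + Q ≡ U (mod 10)] C=5 is one option consistent with column 3 (C + Q ≡ U (mod 10), carry-in 1) — take it ⇒ C=5.
Step 6. [col 3: C + Q ≡ U (mod 10)] column 3 reads C+Q+carry(1)=U with C=5, Q=1; with digits 1,2,4,5,9 already taken and all letters distinct, the only value for U is 7. So U=7.
Step 7. [col 4: I + I ≡ A (mod 10)] column 4: given nothing yet, carry-in 0, and digits 1,2,4,5,7,9 already taken and all letters distinct, I+I≡A (mod 10) forces A=6, so A=6.
Step 8. [col 4: I + I ≡ A (mod 10)] I=3 is one option consistent with column 4 (I + I ≡ A (mod 10), carry-in 0) — take it. So I=3.

Answer: A=6, C=5, F=4, I=3, K=9, N=2, Q=1, U=7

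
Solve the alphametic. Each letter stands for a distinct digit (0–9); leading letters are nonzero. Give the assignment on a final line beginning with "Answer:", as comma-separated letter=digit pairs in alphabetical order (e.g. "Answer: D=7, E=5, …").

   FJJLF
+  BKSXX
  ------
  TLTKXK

Step 1. [col 1: F + X ≡ K (mod 10)] K=8 is one option consistent with column 1 (F + X ≡ K (mod 10), carry-in 0) — take it, so K=8.
Step 2. [col 1: F + X ≡ K (mod 10)] no forcing yet in column 1 (carry-in 0); F=2 is free and consistent — try it, so F=2.
Step 3. [T] the sum has 6 digits but both addends have 5; that extra leading digit T is the final carry, namely 1, so T=1.
Step 4. [col 1: F + X ≡ K (mod 10)] column 1: given F=2, K=8, carry-in 0, and digits 1,2,8 already taken and all letters distinct, F+X≡K (mod 10) forces X=6. So X=6.
Step 5. [col 2: L + X ≡ X (mod 10)] column 2: given X=6, carry-in 0, and digits 1,2,6,8 already taken and all letters distinct, L+X≡X (mod 10) forces L=0 ⇒ L=0.
Step 6. [col 3: J + S ≡ K (mod 10)] no forcing yet in column 3 (carry-in 0); J=3 is free and consistent — try it ⇒ J=3.
Step 7. [col 3: J + S ≡ K (mod 10)] in column 3 we have J+S≡K with carry-in 0; given J=3, K=8 and digits 0,1,2,3,6,8 already taken and all letters distinct, that pins S to 5, so S=5.
Step 8. [col 5: F + B ≡ L (mod 10)] from column 5 (F=2, L=0, carry-in 1, digits 0,1,2,3,5,6,8 already taken and all letters distinct): B must equal 7, so B=7.

Answer: B=7, F=2, J=3, K=8, L=0, S=5, T=1, X=6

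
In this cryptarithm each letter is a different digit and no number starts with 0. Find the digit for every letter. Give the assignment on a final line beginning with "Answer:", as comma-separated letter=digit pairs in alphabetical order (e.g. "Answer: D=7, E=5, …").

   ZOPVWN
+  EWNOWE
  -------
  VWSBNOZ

Step 1. [col 1: N + E ≡ Z (mod 10)] several values work for E in column 1 (N + E ≡ Z (mod 10), carry-in 0); try E=8 ⇒ E=8.
Step 2. [col 1: N + E ≡ Z (mod 10)] column 1 (N + E ≡ Z (mod 10), carry-in 0) doesn't pin N yet; pick N=6 and continue. So N=6.
Step 3. [V] V is the leading digit of a 7-digit sum of two 6-digit numbers; the final carry is exactly 1, so V=1.
Step 4. [col 1: N + E ≡ Z (mod 10)] from column 1 (N=6, E=8, carry-in 0, digits 1,6,8 already taken and all letters distinct): Z must equal 4, so Z=4.
Step 5. [col 2: W + W ≡ O (mod 10)] W=2 is one option consistent with column 2 (W + W ≡ O (mod 10), carry-in 1) — take it. So W=2.
Step 6. [col 2: W + W ≡ O (mod 10)] from column 2 (W=2, carry-in 1, digits 1,2,4,6,8 already taken and all letters distinct): O must equal 5, so O=5.
Step 7. [col 4: P + N ≡ B (mod 10)] B=9 is one option consistent with column 4 (P + N ≡ B (mod 10), carry-in 0) — take it ⇒ B=9.
Step 8. [col 4: P + N ≡ B (mod 10)] from column 4 (N=6, B=9, carry-in 0, digits 1,2,4,5,6,8,9 already taken and all letters distinct): P must equal 3, so P=3.
Step 9. [col 5: O + W ≡ S (mod 10)] column 5: given O=5, W=2, carry-in 0, and digits 1,2,3,4,5,6,8,9 already taken and all letters distinct, O+W≡S (mod 10) forces S=7, so S=7.

Answer: B=9, E=8, N=6, O=5, P=3, S=7, V=1, W=2, Z=4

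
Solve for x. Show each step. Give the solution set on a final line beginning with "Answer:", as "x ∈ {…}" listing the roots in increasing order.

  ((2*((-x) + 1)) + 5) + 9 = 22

Step 1. [((2*((-x) + 1)) + 5) + 9 = 22] subtract 9: x sits inside (… + 9), so sub: (2*((-x) + 1)) + 5 = 13.
Step 2. [(2*((-x) + 1)) + 5 = 13] the outer +5 inverts by subtracting 5. So sub: 2*((-x) + 1) = 8.
Step 3. [2*((-x) + 1) = 8] divide by the outer 2 ⇒ div: (-x) + 1 = 4.
Step 4. [(-x) + 1 = 4] peel the +1: subtract 1 from each side. So sub: -x = 3.
Step 5. [-x = 3] flip signs both sides, so neg: x = -3.

Answer: x ∈ {-3}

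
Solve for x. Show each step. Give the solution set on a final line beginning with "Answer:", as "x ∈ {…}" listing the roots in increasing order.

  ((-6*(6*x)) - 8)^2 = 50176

Step 1. [((-6*(6*x)) - 8)^2 = 50176] LHS squared, RHS 50176 ≥ 0: apply √ (±), so sqrt: (-6*(6*x)) - 8 = 224 or -224.
Step 2. [(-6*(6*x)) - 8 = 224 or -224] add 8: x sits inside (… - 8). So sub: -6*(6*x) = 232 or -216.
Step 3. [-6*(6*x) = 232 or -216] LHS = -6·(…); ÷-6 both sides ⇒ div: 6*x = -116/3 or 36.
Step 4. [6*x = -116/3 or 36] leading coefficient 6: divide by 6, so div: x = -58/9 or 6.

Answer: x ∈ {-58/9, 6}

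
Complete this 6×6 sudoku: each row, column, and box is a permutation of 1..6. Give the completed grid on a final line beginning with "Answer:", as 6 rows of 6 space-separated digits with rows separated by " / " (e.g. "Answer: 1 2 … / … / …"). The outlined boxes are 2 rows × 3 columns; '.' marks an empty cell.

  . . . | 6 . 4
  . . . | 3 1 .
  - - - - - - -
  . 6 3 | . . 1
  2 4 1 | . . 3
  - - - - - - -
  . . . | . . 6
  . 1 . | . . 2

Step 1. [r3c1∈{5}] nothing but 5 survives at r3c1, so r3c1=5.
Step 2. [r1c5∈{2,5}] in box 2, 2 fits only at r1c5, so r1c5=2.
Step 3. [r1c3∈{5}] r1c3 is down to just 5, so r1c3=5.
Step 4. [r5c2∈{2,3,5}] 5 has one home in col 2: r5c2, so r5c2=5.
Step 5. [r3c5∈{4}] r3c5 has the single candidate 4, so r3c5=4.
Step 6. [r4c4∈{5}] r4c4 has the single candidate 5 ⇒ r4c4=5.
Step 7. [r6c4∈{4}] r6c4 is down to just 4. So r6c4=4.
Step 8. [r5c5∈{3}] r5c5 is down to just 3 ⇒ r5c5=3.
Step 9. [r5c3∈{2,4}] in row 5, 2 fits only at r5c3 ⇒ r5c3=2.
Step 10. [r6c3∈{6}] nothing but 6 survives at r6c3, so r6c3=6.
Step 11. [r5c1∈{4}] r5c1 is down to just 4, so r5c1=4.
Step 12. [r6c1∈{3}] r6c1 has the single candidate 3. So r6c1=3.
Step 13. [r5c4∈{1}] r5c4's peers cover all but 1. So r5c4=1.
Step 14. [r2c1∈{6}] r2c1's peers cover all but 6 ⇒ r2c1=6.
Step 15. [r1c2∈{3}] r1c2's peers cover all but 3, so r1c2=3.
Step 16. [r6c5∈{5}] nothing but 5 survives at r6c5 ⇒ r6c5=5.
Step 17. [r3c4∈{2}] r3c4's peers cover all but 2, so r3c4=2.
Step 18. [r2c3∈{4}] nothing but 4 survives at r2c3, so r2c3=4.
Step 19. [r1c1∈{1}] nothing but 1 survives at r1c1, so r1c1=1.
Step 20. [r2c2∈{2}] r2c2 is down to just 2 ⇒ r2c2=2.
Step 21. [r2c6∈{5}] nothing but 5 survives at r2c6, so r2c6=5.
Step 22. [r4c5∈{6}] r4c5's peers cover all but 6 ⇒ r4c5=6.

Answer: 1 3 5 6 2 4 / 6 2 4 3 1 5 / 5 6 3 2 4 1 / 2 4 1 5 6 3 / 4 5 2 1 3 6 / 3 1 6 4 5 2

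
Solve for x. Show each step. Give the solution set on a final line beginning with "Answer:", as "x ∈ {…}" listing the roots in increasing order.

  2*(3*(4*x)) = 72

Step 1. [2*(3*(4*x)) = 72] LHS = 2·(…); ÷2 both sides. So div: 3*(4*x) = 36.
Step 2. [3*(4*x) = 36] leading coefficient 3: divide by 3, so div: 4*x = 12.
Step 3. [4*x = 12] 4 out front; divide by 4. So div: x = 3.

Answer: x ∈ {3}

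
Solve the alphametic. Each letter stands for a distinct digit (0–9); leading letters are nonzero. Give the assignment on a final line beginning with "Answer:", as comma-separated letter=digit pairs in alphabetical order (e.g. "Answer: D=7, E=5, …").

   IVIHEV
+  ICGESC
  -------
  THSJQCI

Step 1. [col 1: V + C ≡ I (mod 10)] no forcing yet in column 1 (carry-in 0); C=3 is free and consistent — try it, so C=3.
Step 2. [col 1: V + C ≡ I (mod 10)] column 1 (V + C ≡ I (mod 10), carry-in 0) doesn't pin V yet; pick V=2 and continue ⇒ V=2.
Step 3. [T] the sum has 7 digits but both addends have 6; that extra leading digit T is the final carry, namely 1, so T=1.
Step 4. [col 1: V + C ≡ I (mod 10)] column 1 reads V+C+carry(0)=I with V=2, C=3; with digits 1,2,3 already taken and all letters distinct, the only value for I is 5, so I=5.
Step 5. [col 2: E + S ≡ C (mod 10)] S=6 is one option consistent with column 2 (E + S ≡ C (mod 10), carry-in 0) — take it. So S=6.
Step 6. [col 2: E + S ≡ C (mod 10)] column 2 reads E+S+carry(0)=C with S=6, C=3; with digits 1,2,3,5,6 already taken and all letters distinct, the only value for E is 7. So E=7.
Step 7. [col 3: H + E ≡ Q (mod 10)] in column 3 we have H+E≡Q with carry-in 1; given E=7 and digits 1,2,3,5,6,7 already taken and all letters distinct, that pins H to 0, so H=0.
Step 8. [col 3: H + E ≡ Q (mod 10)] column 3 reads H+E+carry(1)=Q with H=0, E=7; with digits 0,1,2,3,5,6,7 already taken and all letters distinct, the only value for Q is 8 ⇒ Q=8.
Step 9. [col 4: I + G ≡ J (mod 10)] column 4 (I + G ≡ J (mod 10), carry-in 0) doesn't pin G yet; pick G=9 and continue ⇒ G=9.
Step 10. [col 4: I + G ≡ J (mod 10)] from column 4 (I=5, G=9, carry-in 0, digits 0,1,2,3,5,6,7,8,9 already taken and all letters distinct): J must equal 4 ⇒ J=4.

Answer: C=3, E=7, G=9, H=0, I=5, J=4, Q=8, S=6, T=1, V=2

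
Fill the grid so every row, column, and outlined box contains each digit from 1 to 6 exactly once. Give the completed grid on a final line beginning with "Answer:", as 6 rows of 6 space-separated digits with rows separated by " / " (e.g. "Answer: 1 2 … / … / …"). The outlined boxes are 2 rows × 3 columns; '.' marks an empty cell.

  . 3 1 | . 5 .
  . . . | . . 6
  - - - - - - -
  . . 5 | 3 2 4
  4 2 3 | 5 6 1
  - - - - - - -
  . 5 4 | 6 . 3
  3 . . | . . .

Step 1. [r1c4∈{2,4}] in row 1, 4 fits only at r1c4 ⇒ r1c4=4.
Step 2. [r5c1∈{1,2}] in row 5, 2 fits only at r5c1. So r5c1=2.
Step 3. [r6c2∈{1,6}] 1 has one home in box 5: r6c2, so r6c2=1.
Step 4. [r6c4∈{2}] nothing but 2 survives at r6c4. So r6c4=2.
Step 5. [r2c5∈{1,3}] in row 2, 3 fits only at r2c5, so r2c5=3.
Step 6. [r1c1∈{6}] r1c1 is down to just 6. So r1c1=6.
Step 7. [r2c4∈{1}] nothing but 1 survives at r2c4. So r2c4=1.
Step 8. [r1c6∈{2}] r1c6 is down to just 2 ⇒ r1c6=2.
Step 9. [r2c1∈{5}] nothing but 5 survives at r2c1. So r2c1=5.
Step 10. [r6c6∈{5}] nothing but 5 survives at r6c6. So r6c6=5.
Step 11. [r5c5∈{1}] only 1 remains possible at r5c5 ⇒ r5c5=1.
Step 12. [r3c1∈{1}] r3c1 is down to just 1. So r3c1=1.
Step 13. [r2c2∈{4}] nothing but 4 survives at r2c2, so r2c2=4.
Step 14. [r2c3∈{2}] r2c3 is down to just 2, so r2c3=2.
Step 15. [r3c2∈{6}] r3c2 is down to just 6. So r3c2=6.
Step 16. [r6c3∈{6}] only 6 remains possible at r6c3 ⇒ r6c3=6.
Step 17. [r6c5∈{4}] r6c5's peers cover all but 4. So r6c5=4.

Answer: 6 3 1 4 5 2 / 5 4 2 1 3 6 / 1 6 5 3 2 4 / 4 2 3 5 6 1 / 2 5 4 6 1 3 / 3 1 6 2 4 5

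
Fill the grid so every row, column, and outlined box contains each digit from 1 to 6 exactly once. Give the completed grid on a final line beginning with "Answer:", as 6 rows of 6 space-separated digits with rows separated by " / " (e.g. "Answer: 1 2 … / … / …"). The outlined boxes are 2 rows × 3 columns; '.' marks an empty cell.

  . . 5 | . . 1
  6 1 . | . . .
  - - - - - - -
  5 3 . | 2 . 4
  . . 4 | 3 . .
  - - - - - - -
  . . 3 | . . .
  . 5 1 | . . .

Step 1. [r5c2∈{2,4,6}] across box 5, 6 lands solely at r5c2. So r5c2=6.
Step 2. [r1c2∈{2,4}] col 2 places 4 nowhere but r1c2 ⇒ r1c2=4.
Step 3. [r2c3∈{2}] r2c3 has the single candidate 2. So r2c3=2.
Step 4. [r1c5∈{2,3,6}] across row 1, 2 lands solely at r1c5. So r1c5=2.
Step 5. [r5c4∈{1,4,5}] in col 4, 1 fits only at r5c4, so r5c4=1.
Step 6. [r2c4∈{4,5}] 5 has one home in col 4: r2c4 ⇒ r2c4=5.
Step 7. [r6c4∈{4,6}] col 4 places 4 nowhere but r6c4 ⇒ r6c4=4.
Step 8. [r6c1∈{2}] r6c1's peers cover all but 2. So r6c1=2.
Step 9. [r3c5∈{1,6}] in row 3, 1 fits only at r3c5 ⇒ r3c5=1.
Step 10. [r2c6∈{3}] r2c6 has the single candidate 3, so r2c6=3.
Step 11. [r6c6∈{6}] r6c6 is down to just 6 ⇒ r6c6=6.
Step 12. [r4c6∈{5}] r4c6 has the single candidate 5. So r4c6=5.
Step 13. [r1c4∈{6}] r1c4 is down to just 6 ⇒ r1c4=6.
Step 14. [r1c1∈{3}] r1c1 is down to just 3. So r1c1=3.
Step 15. [r5c6∈{2}] only 2 remains possible at r5c6. So r5c6=2.
Step 16. [r4c1∈{1}] only 1 remains possible at r4c1 ⇒ r4c1=1.
Step 17. [r2c5∈{4}] only 4 remains possible at r2c5, so r2c5=4.
Step 18. [r5c5∈{5}] r5c5 is down to just 5. So r5c5=5.
Step 19. [r4c5∈{6}] nothing but 6 survives at r4c5, so r4c5=6.
Step 20. [r5c1∈{4}] r5c1's peers cover all but 4. So r5c1=4.
Step 21. [r4c2∈{2}] only 2 remains possible at r4c2 ⇒ r4c2=2.
Step 22. [r6c5∈{3}] nothing but 3 survives at r6c5, so r6c5=3.
Step 23. [r3c3∈{6}] r3c3's peers cover all but 6 ⇒ r3c3=6.

Answer: 3 4 5 6 2 1 / 6 1 2 5 4 3 / 5 3 6 2 1 4 / 1 2 4 3 6 5 / 4 6 3 1 5 2 / 2 5 1 4 3 6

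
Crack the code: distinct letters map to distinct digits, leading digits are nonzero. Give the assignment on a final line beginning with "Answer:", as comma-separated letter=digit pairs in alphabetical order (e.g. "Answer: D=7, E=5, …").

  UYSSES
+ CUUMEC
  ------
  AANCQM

Step 1. [col 1: S + C ≡ M (mod 10)] no forcing yet in column 1 (carry-in 0); S=5 is free and consistent — try it, so S=5.
Step 2. [col 1: S + C ≡ M (mod 10)] column 1 (S + C ≡ M (mod 10), carry-in 0) doesn't pin M yet; pick M=6 and continue ⇒ M=6.
Step 3. [col 1: S + C ≡ M (mod 10)] from column 1 (S=5, M=6, carry-in 0, digits 5,6 already taken and all letters distinct): C must equal 1. So C=1.
Step 4. [col 2: E + E ≡ Q (mod 10)] several values work for E in column 2 (E + E ≡ Q (mod 10), carry-in 0); try E=2. So E=2.
Step 5. [col 2: E + E ≡ Q (mod 10)] column 2 reads E+E+carry(0)=Q with E=2; with digits 1,2,5,6 already taken and all letters distinct, the only value for Q is 4, so Q=4.
Step 6. [col 4: S + U ≡ N (mod 10)] column 4 (S + U ≡ N (mod 10), carry-in 1) doesn't pin N yet; pick N=3 and continue ⇒ N=3.
Step 7. [col 4: S + U ≡ N (mod 10)] from column 4 (S=5, N=3, carry-in 1, digits 1,2,3,4,5,6 already taken and all letters distinct): U must equal 7 ⇒ U=7.
Step 8. [col 5: Y + U ≡ A (mod 10)] column 5: given U=7, carry-in 1, and digits 1,2,3,4,5,6,7 already taken and all letters distinct, Y+U≡A (mod 10) forces Y=0, so Y=0.
Step 9. [col 5: Y + U ≡ A (mod 10)] column 5 reads Y+U+carry(1)=A with Y=0, U=7; with digits 0,1,2,3,4,5,6,7 already taken and all letters distinct, the only value for A is 8, so A=8.

Answer: A=8, C=1, E=2, M=6, N=3, Q=4, S=5, U=7, Y=0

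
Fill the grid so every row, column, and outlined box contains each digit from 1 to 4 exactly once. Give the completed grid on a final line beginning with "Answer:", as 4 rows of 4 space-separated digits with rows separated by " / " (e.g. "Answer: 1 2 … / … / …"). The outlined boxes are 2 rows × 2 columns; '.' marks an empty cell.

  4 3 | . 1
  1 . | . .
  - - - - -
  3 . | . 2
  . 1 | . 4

Step 1. [r2c3∈{2,3,4}] 4 has one home in row 2: r2c3, so r2c3=4.
Step 2. [r4c1∈{2}] only 2 remains possible at r4c1, so r4c1=2.
Step 3. [r2c2∈{2}] r2c2 is down to just 2. So r2c2=2.
Step 4. [r3c2∈{4}] nothing but 4 survives at r3c2, so r3c2=4.
Step 5. [r4c3∈{3}] r4c3's peers cover all but 3, so r4c3=3.
Step 6. [r3c3∈{1}] only 1 remains possible at r3c3. So r3c3=1.
Step 7. [r2c4∈{3}] r2c4's peers cover all but 3. So r2c4=3.
Step 8. [r1c3∈{2}] r1c3 has the single candidate 2. So r1c3=2.

Answer: 4 3 2 1 / 1 2 4 3 / 3 4 1 2 / 2 1 3 4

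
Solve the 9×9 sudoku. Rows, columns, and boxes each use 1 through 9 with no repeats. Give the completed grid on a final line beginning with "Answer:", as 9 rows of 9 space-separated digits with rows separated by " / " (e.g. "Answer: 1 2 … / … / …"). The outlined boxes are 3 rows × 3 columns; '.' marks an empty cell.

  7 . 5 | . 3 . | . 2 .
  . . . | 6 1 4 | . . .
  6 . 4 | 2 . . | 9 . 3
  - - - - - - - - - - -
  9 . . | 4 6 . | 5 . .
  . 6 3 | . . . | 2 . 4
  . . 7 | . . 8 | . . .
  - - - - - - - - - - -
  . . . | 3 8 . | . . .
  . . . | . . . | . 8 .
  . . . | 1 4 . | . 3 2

Step 1. [r7c8∈{1,4,5,6,7,9}] across col 8, 4 lands solely at r7c8. So r7c8=4.
Step 2. [r3c2∈{1,8}] across row 3, 8 lands solely at r3c2 ⇒ r3c2=8.
Step 3. [r1c2∈{1,9}] r1c2 is the only open cell in box 1 admitting 1 ⇒ r1c2=1.
Step 4. [r4c2∈{2}] r4c2 is down to just 2 ⇒ r4c2=2.
Step 5. [r4c9∈{1,7,8}] r4c9 is the only open cell in box 6 admitting 8, so r4c9=8.
Step 6. [r4c3∈{1}] nothing but 1 survives at r4c3. So r4c3=1.
Step 7. [r1c6∈{9}] nothing but 9 survives at r1c6. So r1c6=9.
Step 8. [r1c9∈{6}] r1c9 has the single candidate 6, so r1c9=6.
Step 9. [r4c8∈{7}] r4c8's peers cover all but 7. So r4c8=7.
Step 10. [r6c8∈{1,6,9}] across col 8, 6 lands solely at r6c8 ⇒ r6c8=6.
Step 11. [r5c8∈{1,9}] col 8 places 9 nowhere but r5c8, so r5c8=9.
Step 12. [r6c9∈{1}] r6c9's peers cover all but 1 ⇒ r6c9=1.
Step 13. [r9c3∈{6,8,9}] in col 3, 8 fits only at r9c3. So r9c3=8.
Step 14. [r9c1∈{5}] nothing but 5 survives at r9c1. So r9c1=5.
Step 15. [r9c2∈{7,9}] 9 has one home in row 9: r9c2 ⇒ r9c2=9.
Step 16. [r7c2∈{7}] r7c2's peers cover all but 7, so r7c2=7.
Step 17. [r6c5∈{2,5,9}] in row 6, 2 fits only at r6c5, so r6c5=2.
Step 18. [r8c5∈{5,7,9}] across col 5, 9 lands solely at r8c5. So r8c5=9.
Step 19. [r2c2∈{3}] only 3 remains possible at r2c2 ⇒ r2c2=3.
Step 20. [r2c1∈{2}] r2c1's peers cover all but 2 ⇒ r2c1=2.
Step 21. [r8c2∈{4}] only 4 remains possible at r8c2 ⇒ r8c2=4.
Step 22. [r5c6∈{1,5,7}] r5c6 is the only open cell in row 5 admitting 1, so r5c6=1.
Step 23. [r2c7∈{7,8}] across row 2, 8 lands solely at r2c7 ⇒ r2c7=8.
Step 24. [r7c1∈{1}] r7c1's peers cover all but 1, so r7c1=1.
Step 25. [r7c7∈{6}] only 6 remains possible at r7c7, so r7c7=6.
Step 26. [r9c7∈{7}] only 7 remains possible at r9c7. So r9c7=7.
Step 27. [r8c9∈{5}] only 5 remains possible at r8c9. So r8c9=5.
Step 28. [r8c4∈{7}] r8c4's peers cover all but 7. So r8c4=7.
Step 29. [r8c3∈{2,6}] 6 has one home in col 3: r8c3, so r8c3=6.
Step 30. [r5c4∈{5}] only 5 remains possible at r5c4 ⇒ r5c4=5.
Step 31. [r3c5∈{5,7}] across col 5, 5 lands solely at r3c5, so r3c5=5.
Step 32. [r7c6∈{2,5}] row 7 places 5 nowhere but r7c6. So r7c6=5.
Step 33. [r2c3∈{9}] r2c3's peers cover all but 9, so r2c3=9.
Step 34. [r2c8∈{5}] nothing but 5 survives at r2c8, so r2c8=5.
Step 35. [r3c8∈{1}] nothing but 1 survives at r3c8 ⇒ r3c8=1.
Step 36. [r8c1∈{3}] r8c1 is down to just 3 ⇒ r8c1=3.
Step 37. [r7c3∈{2}] r7c3's peers cover all but 2. So r7c3=2.
Step 38. [r5c1∈{8}] only 8 remains possible at r5c1. So r5c1=8.
Step 39. [r6c2∈{5}] r6c2 has the single candidate 5 ⇒ r6c2=5.
Step 40. [r6c7∈{3}] only 3 remains possible at r6c7 ⇒ r6c7=3.
Step 41. [r1c7∈{4}] nothing but 4 survives at r1c7, so r1c7=4.
Step 42. [r6c1∈{4}] only 4 remains possible at r6c1 ⇒ r6c1=4.
Step 43. [r7c9∈{9}] r7c9's peers cover all but 9 ⇒ r7c9=9.
Step 44. [r1c4∈{8}] r1c4 is down to just 8. So r1c4=8.
Step 45. [r6c4∈{9}] nothing but 9 survives at r6c4. So r6c4=9.
Step 46. [r8c7∈{1}] r8c7 is down to just 1. So r8c7=1.
Step 47. [r3c6∈{7}] r3c6's peers cover all but 7. So r3c6=7.
Step 48. [r4c6∈{3}] nothing but 3 survives at r4c6 ⇒ r4c6=3.
Step 49. [r2c9∈{7}] r2c9 has the single candidate 7. So r2c9=7.
Step 50. [r5c5∈{7}] nothing but 7 survives at r5c5, so r5c5=7.
Step 51. [r9c6∈{6}] nothing but 6 survives at r9c6, so r9c6=6.
Step 52. [r8c6∈{2}] only 2 remains possible at r8c6. So r8c6=2.

Answer: 7 1 5 8 3 9 4 2 6 / 2 3 9 6 1 4 8 5 7 / 6 8 4 2 5 7 9 1 3 / 9 2 1 4 6 3 5 7 8 / 8 6 3 5 7 1 2 9 4 / 4 5 7 9 2 8 3 6 1 / 1 7 2 3 8 5 6 4 9 / 3 4 6 7 9 2 1 8 5 / 5 9 8 1 4 6 7 3 2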